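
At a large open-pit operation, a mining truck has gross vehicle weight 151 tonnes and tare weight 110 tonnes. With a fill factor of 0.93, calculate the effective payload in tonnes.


38.13 tonnes

Maximum payload = gross - tare
= 151 - 110 = 41 tonnes
Effective payload = max payload * fill factor
= 41 * 0.93
= 38.13 tonnes


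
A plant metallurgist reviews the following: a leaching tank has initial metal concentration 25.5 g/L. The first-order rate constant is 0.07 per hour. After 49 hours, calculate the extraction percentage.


96.7613%

Compute the exponent:
-k * t = -0.07 * 49 = -3.43
Remaining concentration:
C = 25.5 * exp(-3.43)
= 25.5 * 0.03238694077
= 0.8258669897 g/L
Extracted = 25.5 - 0.8258669897 = 24.67413301 g/L
Extraction % = 24.67413301 / 25.5 * 100
= 96.7613%


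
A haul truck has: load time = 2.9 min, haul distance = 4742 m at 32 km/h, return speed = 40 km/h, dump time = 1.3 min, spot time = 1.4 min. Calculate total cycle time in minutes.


Convert haul speed to m/min: 32 * 1000/60 = 533.3333333 m/min
Haul time = 4742 / 533.3333333 = 8.89125 min
Convert return speed to m/min: 40 * 1000/60 = 666.6666667 m/min
Return time = 4742 / 666.6666667 = 7.113 min
Total cycle time:
= 2.9 + 8.89125 + 1.3 + 7.113 + 1.4
= 21.6043 min

21.6043 min


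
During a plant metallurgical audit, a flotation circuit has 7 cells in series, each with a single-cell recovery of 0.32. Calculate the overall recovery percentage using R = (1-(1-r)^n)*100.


Complement of single-cell recovery:
1 - r = 1 - 0.32 = 0.68
Raise to power n:
(1 - r)^7 = 0.68^7 = 0.06722988818
Overall recovery:
R = (1 - 0.06722988818) * 100
= 93.277%

93.277%


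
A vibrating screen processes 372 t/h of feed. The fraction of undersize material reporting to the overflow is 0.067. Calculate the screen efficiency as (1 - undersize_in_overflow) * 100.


Screen efficiency = (1 - fraction of undersize in overflow) * 100
= (1 - 0.067) * 100
= 0.933 * 100
= 93.3%

93.3%


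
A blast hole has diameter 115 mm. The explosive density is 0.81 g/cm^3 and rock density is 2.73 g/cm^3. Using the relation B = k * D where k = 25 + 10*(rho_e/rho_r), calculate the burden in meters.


First, compute k:
rho_e / rho_r = 0.81 / 2.73 = 0.2967032967
k = 25 + 10 * 0.2967032967 = 27.96703297
Then, compute burden:
B = k * D / 1000 = 27.96703297 * 115 / 1000
= 3216.208791 / 1000
= 3.2162 m

3.2162 m


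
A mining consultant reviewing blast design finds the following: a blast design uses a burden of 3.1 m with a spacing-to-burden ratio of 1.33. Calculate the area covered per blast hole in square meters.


First, find the spacing:
Spacing = burden * ratio = 3.1 * 1.33
= 4.123 m
Then, calculate the area:
Area = burden * spacing = 3.1 * 4.123
= 12.7813 m^2

12.7813 m^2


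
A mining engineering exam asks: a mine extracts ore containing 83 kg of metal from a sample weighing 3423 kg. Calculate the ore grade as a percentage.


2.4248%

Ore grade = (metal mass / ore mass) * 100
= (83 / 3423) * 100
= 0.0242477359 * 100
= 2.4248%


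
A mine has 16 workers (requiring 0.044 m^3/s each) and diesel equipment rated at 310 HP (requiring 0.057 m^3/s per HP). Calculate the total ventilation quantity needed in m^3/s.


18.374 m^3/s

Airflow for workers:
Q_people = 16 * 0.044 = 0.704 m^3/s
Airflow for diesel equipment:
Q_diesel = 310 * 0.057 = 17.67 m^3/s
Total ventilation:
Q_total = 0.704 + 17.67
= 18.374 m^3/s


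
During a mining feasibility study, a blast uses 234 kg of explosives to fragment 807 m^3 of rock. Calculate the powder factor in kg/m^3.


0.29 kg/m^3

Powder factor = explosive mass / rock volume
= 234 / 807
= 0.29 kg/m^3


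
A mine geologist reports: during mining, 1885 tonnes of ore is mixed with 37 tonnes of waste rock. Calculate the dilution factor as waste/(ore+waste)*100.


Total material = ore + waste
= 1885 + 37 = 1922 tonnes
Dilution = waste / total * 100
= 37 / 1922 * 100
= 0.01925078044 * 100
= 1.9251%

1.9251%


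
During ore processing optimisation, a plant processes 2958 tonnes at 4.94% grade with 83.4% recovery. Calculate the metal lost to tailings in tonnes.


Total metal in feed:
= 2958 * 4.94 / 100 = 146.1252 tonnes
Metal recovered:
= 146.1252 * 83.4 / 100 = 121.8684168 tonnes
Metal lost to tailings:
= 146.1252 - 121.8684168
= 24.2568 tonnes

24.2568 tonnes


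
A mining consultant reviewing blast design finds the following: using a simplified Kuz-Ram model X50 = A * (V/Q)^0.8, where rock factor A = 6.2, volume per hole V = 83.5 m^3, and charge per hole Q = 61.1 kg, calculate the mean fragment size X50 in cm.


7.9599 cm

Compute V/Q:
V/Q = 83.5 / 61.1 = 1.366612111
Raise to the power 0.8:
(V/Q)^0.8 = 1.366612111^0.8 = 1.283855696
Multiply by A:
X50 = 6.2 * 1.283855696
= 7.9599 cm


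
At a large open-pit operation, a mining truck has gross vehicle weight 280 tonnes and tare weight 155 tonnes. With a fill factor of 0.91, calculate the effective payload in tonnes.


Maximum payload = gross - tare
= 280 - 155 = 125 tonnes
Effective payload = max payload * fill factor
= 125 * 0.91
= 113.75 tonnes

113.75 tonnes


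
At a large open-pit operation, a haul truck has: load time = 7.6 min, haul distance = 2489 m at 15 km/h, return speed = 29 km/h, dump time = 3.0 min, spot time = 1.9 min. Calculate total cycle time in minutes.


Convert haul speed to m/min: 15 * 1000/60 = 250 m/min
Haul time = 2489 / 250 = 9.956 min
Convert return speed to m/min: 29 * 1000/60 = 483.3333333 m/min
Return time = 2489 / 483.3333333 = 5.149655172 min
Total cycle time:
= 7.6 + 9.956 + 3.0 + 5.149655172 + 1.9
= 27.6057 min

27.6057 min


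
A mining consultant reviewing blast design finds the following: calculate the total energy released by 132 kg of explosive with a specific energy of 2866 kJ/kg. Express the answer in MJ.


378.312 MJ

Energy = mass * specific_energy / 1000
= 132 * 2866 / 1000
= 378312 / 1000
= 378.312 MJ


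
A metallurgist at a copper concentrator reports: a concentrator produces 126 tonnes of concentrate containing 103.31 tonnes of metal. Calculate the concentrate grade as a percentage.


Grade = (metal in concentrate / concentrate mass) * 100
= (103.31 / 126) * 100
= 0.8199206349 * 100
= 81.9921%

81.9921%


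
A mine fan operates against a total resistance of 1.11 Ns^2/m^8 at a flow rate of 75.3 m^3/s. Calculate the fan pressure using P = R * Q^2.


6293.7999 Pa

Compute Q^2:
Q^2 = 75.3^2 = 5670.09
Compute pressure:
P = R * Q^2 = 1.11 * 5670.09
= 6293.7999 Pa


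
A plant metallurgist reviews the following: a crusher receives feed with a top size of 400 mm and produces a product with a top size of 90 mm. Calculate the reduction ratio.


4.4444

Reduction ratio = feed size / product size
= 400 / 90
= 4.4444


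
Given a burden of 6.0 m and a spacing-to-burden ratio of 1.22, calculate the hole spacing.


Spacing = burden * ratio
= 6.0 * 1.22
= 7.32 m

7.32 m


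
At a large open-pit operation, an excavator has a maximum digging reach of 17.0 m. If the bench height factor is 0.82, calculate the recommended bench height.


13.94 m

Bench height = reach * factor
= 17.0 * 0.82
= 13.94 m


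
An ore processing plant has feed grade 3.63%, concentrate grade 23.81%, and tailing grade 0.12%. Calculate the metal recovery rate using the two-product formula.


Using the two-product formula:
R = 100 * c * (f - t) / (f * (c - t))
Numerator = 100 * 23.81 * (3.63 - 0.12)
= 100 * 23.81 * 3.51
= 8357.31
Denominator = 3.63 * (23.81 - 0.12)
= 3.63 * 23.69
= 85.9947
R = 8357.31 / 85.9947
= 97.184%

97.184%


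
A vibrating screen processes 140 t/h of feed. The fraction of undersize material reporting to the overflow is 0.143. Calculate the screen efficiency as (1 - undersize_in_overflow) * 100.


85.7%

Screen efficiency = (1 - fraction of undersize in overflow) * 100
= (1 - 0.143) * 100
= 0.857 * 100
= 85.7%


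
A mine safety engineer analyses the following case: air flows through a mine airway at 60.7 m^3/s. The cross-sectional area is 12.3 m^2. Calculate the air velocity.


Velocity = flow rate / cross-sectional area
= 60.7 / 12.3
= 4.935 m/s

4.935 m/s


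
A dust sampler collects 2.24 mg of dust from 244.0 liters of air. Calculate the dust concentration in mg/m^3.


Convert liters to m^3: 1 m^3 = 1000 L
Concentration = mass / volume * 1000
= 2.24 / 244.0 * 1000
= 0.009180327869 * 1000
= 9.1803 mg/m^3

9.1803 mg/m^3


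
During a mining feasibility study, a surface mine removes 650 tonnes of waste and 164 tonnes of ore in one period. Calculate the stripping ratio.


3.9634

Stripping ratio = waste tonnage / ore tonnage
= 650 / 164
= 3.9634


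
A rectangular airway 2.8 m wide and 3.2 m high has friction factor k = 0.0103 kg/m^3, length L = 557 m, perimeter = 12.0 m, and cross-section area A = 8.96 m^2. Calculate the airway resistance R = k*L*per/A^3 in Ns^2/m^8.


0.0957 Ns^2/m^8

Compute the numerator:
k * L * per = 0.0103 * 557 * 12.0
= 68.8452
Compute the denominator:
A^3 = 8.96^3 = 719.323136
Resistance:
R = 68.8452 / 719.323136
= 0.0957 Ns^2/m^8


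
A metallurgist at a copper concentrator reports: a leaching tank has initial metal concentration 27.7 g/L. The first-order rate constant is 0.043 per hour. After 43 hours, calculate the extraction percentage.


84.2606%

Compute the exponent:
-k * t = -0.043 * 43 = -1.849
Remaining concentration:
C = 27.7 * exp(-1.849)
= 27.7 * 0.1573944821
= 4.359827155 g/L
Extracted = 27.7 - 4.359827155 = 23.34017285 g/L
Extraction % = 23.34017285 / 27.7 * 100
= 84.2606%


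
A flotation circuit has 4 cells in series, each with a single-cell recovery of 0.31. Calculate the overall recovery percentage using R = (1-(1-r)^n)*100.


Complement of single-cell recovery:
1 - r = 1 - 0.31 = 0.69
Raise to power n:
(1 - r)^4 = 0.69^4 = 0.22667121
Overall recovery:
R = (1 - 0.22667121) * 100
= 77.3329%

77.3329%


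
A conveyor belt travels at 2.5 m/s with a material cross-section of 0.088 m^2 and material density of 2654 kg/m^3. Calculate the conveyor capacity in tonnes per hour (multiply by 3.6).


Volumetric flow = speed * area
= 2.5 * 0.088 = 0.22 m^3/s
Mass flow = volumetric * density
= 0.22 * 2654 = 583.88 kg/s
Convert to t/h: multiply by 3.6
Capacity = 583.88 * 3.6
= 2101.968 t/h

2101.968 t/h


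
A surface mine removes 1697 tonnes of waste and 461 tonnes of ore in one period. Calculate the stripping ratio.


Stripping ratio = waste tonnage / ore tonnage
= 1697 / 461
= 3.6811

3.6811


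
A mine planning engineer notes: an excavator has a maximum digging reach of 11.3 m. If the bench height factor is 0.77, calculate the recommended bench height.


Bench height = reach * factor
= 11.3 * 0.77
= 8.701 m

8.701 m


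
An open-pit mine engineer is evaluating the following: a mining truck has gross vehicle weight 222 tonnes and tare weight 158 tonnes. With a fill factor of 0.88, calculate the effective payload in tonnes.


Maximum payload = gross - tare
= 222 - 158 = 64 tonnes
Effective payload = max payload * fill factor
= 64 * 0.88
= 56.32 tonnes

56.32 tonnes


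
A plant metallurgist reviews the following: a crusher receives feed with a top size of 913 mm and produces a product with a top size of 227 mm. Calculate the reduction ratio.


Reduction ratio = feed size / product size
= 913 / 227
= 4.022

4.022


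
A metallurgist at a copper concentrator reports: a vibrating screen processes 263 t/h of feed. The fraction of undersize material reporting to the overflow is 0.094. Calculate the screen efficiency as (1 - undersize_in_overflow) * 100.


Screen efficiency = (1 - fraction of undersize in overflow) * 100
= (1 - 0.094) * 100
= 0.906 * 100
= 90.6%

90.6%


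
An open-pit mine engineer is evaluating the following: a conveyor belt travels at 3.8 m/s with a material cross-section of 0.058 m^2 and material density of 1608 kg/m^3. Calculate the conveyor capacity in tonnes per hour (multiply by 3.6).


1275.8515 t/h

Volumetric flow = speed * area
= 3.8 * 0.058 = 0.2204 m^3/s
Mass flow = volumetric * density
= 0.2204 * 1608 = 354.4032 kg/s
Convert to t/h: multiply by 3.6
Capacity = 354.4032 * 3.6
= 1275.8515 t/h


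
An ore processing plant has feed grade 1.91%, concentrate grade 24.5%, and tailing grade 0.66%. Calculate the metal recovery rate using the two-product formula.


67.2568%

Using the two-product formula:
R = 100 * c * (f - t) / (f * (c - t))
Numerator = 100 * 24.5 * (1.91 - 0.66)
= 100 * 24.5 * 1.25
= 3062.5
Denominator = 1.91 * (24.5 - 0.66)
= 1.91 * 23.84
= 45.5344
R = 3062.5 / 45.5344
= 67.2568%


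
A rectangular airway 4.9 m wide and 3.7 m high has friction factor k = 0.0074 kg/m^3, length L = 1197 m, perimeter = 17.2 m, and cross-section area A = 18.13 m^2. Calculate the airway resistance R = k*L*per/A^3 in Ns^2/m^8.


0.0256 Ns^2/m^8

Compute the numerator:
k * L * per = 0.0074 * 1197 * 17.2
= 152.35416
Compute the denominator:
A^3 = 18.13^3 = 5959.274797
Resistance:
R = 152.35416 / 5959.274797
= 0.0256 Ns^2/m^8


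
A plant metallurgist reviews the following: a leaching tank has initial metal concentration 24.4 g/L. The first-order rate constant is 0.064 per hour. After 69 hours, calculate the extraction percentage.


98.7918%

Compute the exponent:
-k * t = -0.064 * 69 = -4.416
Remaining concentration:
C = 24.4 * exp(-4.416)
= 24.4 * 0.01208246562
= 0.294812161 g/L
Extracted = 24.4 - 0.294812161 = 24.10518784 g/L
Extraction % = 24.10518784 / 24.4 * 100
= 98.7918%


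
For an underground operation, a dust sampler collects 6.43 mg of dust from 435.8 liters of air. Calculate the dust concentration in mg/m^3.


14.7545 mg/m^3

Convert liters to m^3: 1 m^3 = 1000 L
Concentration = mass / volume * 1000
= 6.43 / 435.8 * 1000
= 0.01475447453 * 1000
= 14.7545 mg/m^3


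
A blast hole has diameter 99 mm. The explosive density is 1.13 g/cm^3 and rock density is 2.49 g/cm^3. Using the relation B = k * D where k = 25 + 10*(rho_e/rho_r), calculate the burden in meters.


2.9243 m

First, compute k:
rho_e / rho_r = 1.13 / 2.49 = 0.453815261
k = 25 + 10 * 0.453815261 = 29.53815261
Then, compute burden:
B = k * D / 1000 = 29.53815261 * 99 / 1000
= 2924.277108 / 1000
= 2.9243 m


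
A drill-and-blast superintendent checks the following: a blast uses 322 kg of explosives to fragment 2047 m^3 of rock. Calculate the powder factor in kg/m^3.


Powder factor = explosive mass / rock volume
= 322 / 2047
= 0.1573 kg/m^3

0.1573 kg/m^3


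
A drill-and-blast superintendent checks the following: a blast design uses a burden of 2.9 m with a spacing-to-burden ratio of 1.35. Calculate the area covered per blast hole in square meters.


First, find the spacing:
Spacing = burden * ratio = 2.9 * 1.35
= 3.915 m
Then, calculate the area:
Area = burden * spacing = 2.9 * 3.915
= 11.3535 m^2

11.3535 m^2


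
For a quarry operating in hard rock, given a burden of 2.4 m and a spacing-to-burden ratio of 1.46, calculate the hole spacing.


3.504 m

Spacing = burden * ratio
= 2.4 * 1.46
= 3.504 m


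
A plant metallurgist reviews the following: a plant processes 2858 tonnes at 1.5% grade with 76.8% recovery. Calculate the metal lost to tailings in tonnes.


Total metal in feed:
= 2858 * 1.5 / 100 = 42.87 tonnes
Metal recovered:
= 42.87 * 76.8 / 100 = 32.92416 tonnes
Metal lost to tailings:
= 42.87 - 32.92416
= 9.9458 tonnes

9.9458 tonnes


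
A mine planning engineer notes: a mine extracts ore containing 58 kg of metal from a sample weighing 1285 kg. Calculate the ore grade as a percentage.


Ore grade = (metal mass / ore mass) * 100
= (58 / 1285) * 100
= 0.04513618677 * 100
= 4.5136%

4.5136%


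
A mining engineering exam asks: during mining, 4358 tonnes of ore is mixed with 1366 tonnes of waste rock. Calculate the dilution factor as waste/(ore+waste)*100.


Total material = ore + waste
= 4358 + 1366 = 5724 tonnes
Dilution = waste / total * 100
= 1366 / 5724 * 100
= 0.2386443047 * 100
= 23.8644%

23.8644%


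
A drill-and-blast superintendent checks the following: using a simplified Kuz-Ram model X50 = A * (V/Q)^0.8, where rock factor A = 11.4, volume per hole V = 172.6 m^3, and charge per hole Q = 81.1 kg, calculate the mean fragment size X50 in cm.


20.8603 cm

Compute V/Q:
V/Q = 172.6 / 81.1 = 2.128236745
Raise to the power 0.8:
(V/Q)^0.8 = 2.128236745^0.8 = 1.829851936
Multiply by A:
X50 = 11.4 * 1.829851936
= 20.8603 cm


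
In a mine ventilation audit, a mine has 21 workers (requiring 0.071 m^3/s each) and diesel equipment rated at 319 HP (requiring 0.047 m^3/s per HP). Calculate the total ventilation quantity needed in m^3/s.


Airflow for workers:
Q_people = 21 * 0.071 = 1.491 m^3/s
Airflow for diesel equipment:
Q_diesel = 319 * 0.047 = 14.993 m^3/s
Total ventilation:
Q_total = 1.491 + 14.993
= 16.484 m^3/s

16.484 m^3/s


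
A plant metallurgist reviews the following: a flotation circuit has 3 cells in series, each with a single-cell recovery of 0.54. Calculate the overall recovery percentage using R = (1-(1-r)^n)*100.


90.2664%

Complement of single-cell recovery:
1 - r = 1 - 0.54 = 0.46
Raise to power n:
(1 - r)^3 = 0.46^3 = 0.097336
Overall recovery:
R = (1 - 0.097336) * 100
= 90.2664%


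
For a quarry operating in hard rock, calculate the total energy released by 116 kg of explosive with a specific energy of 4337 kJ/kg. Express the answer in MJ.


Energy = mass * specific_energy / 1000
= 116 * 4337 / 1000
= 503092 / 1000
= 503.092 MJ

503.092 MJ


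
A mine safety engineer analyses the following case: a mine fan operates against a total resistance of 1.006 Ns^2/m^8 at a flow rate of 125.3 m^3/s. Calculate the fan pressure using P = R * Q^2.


Compute Q^2:
Q^2 = 125.3^2 = 15700.09
Compute pressure:
P = R * Q^2 = 1.006 * 15700.09
= 15794.2905 Pa

15794.2905 Pa


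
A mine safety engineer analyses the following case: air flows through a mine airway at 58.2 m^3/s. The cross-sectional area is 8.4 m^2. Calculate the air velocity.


Velocity = flow rate / cross-sectional area
= 58.2 / 8.4
= 6.9286 m/s

6.9286 m/s


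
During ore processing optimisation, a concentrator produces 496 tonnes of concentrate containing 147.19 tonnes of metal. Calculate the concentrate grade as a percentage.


Grade = (metal in concentrate / concentrate mass) * 100
= (147.19 / 496) * 100
= 0.2967540323 * 100
= 29.6754%

29.6754%


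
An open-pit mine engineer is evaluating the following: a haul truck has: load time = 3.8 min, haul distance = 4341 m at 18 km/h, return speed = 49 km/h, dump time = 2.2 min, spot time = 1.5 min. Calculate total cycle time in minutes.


27.2855 min

Convert haul speed to m/min: 18 * 1000/60 = 300 m/min
Haul time = 4341 / 300 = 14.47 min
Convert return speed to m/min: 49 * 1000/60 = 816.6666667 m/min
Return time = 4341 / 816.6666667 = 5.315510204 min
Total cycle time:
= 3.8 + 14.47 + 2.2 + 5.315510204 + 1.5
= 27.2855 min


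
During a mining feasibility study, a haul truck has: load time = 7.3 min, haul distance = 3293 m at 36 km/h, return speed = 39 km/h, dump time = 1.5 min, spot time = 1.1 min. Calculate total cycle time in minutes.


Convert haul speed to m/min: 36 * 1000/60 = 600 m/min
Haul time = 3293 / 600 = 5.488333333 min
Convert return speed to m/min: 39 * 1000/60 = 650 m/min
Return time = 3293 / 650 = 5.066153846 min
Total cycle time:
= 7.3 + 5.488333333 + 1.5 + 5.066153846 + 1.1
= 20.4545 min

20.4545 min


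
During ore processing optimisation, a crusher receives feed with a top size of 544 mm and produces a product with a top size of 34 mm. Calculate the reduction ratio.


16.0

Reduction ratio = feed size / product size
= 544 / 34
= 16.0


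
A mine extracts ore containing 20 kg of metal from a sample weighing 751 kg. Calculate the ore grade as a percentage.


Ore grade = (metal mass / ore mass) * 100
= (20 / 751) * 100
= 0.02663115846 * 100
= 2.6631%

2.6631%


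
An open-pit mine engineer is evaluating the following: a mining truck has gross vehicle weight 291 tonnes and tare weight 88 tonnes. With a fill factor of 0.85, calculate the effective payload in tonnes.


172.55 tonnes

Maximum payload = gross - tare
= 291 - 88 = 203 tonnes
Effective payload = max payload * fill factor
= 203 * 0.85
= 172.55 tonnes


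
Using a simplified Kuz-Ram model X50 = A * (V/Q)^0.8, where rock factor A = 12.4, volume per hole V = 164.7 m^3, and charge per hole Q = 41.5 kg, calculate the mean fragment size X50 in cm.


Compute V/Q:
V/Q = 164.7 / 41.5 = 3.968674699
Raise to the power 0.8:
(V/Q)^0.8 = 3.968674699^0.8 = 3.012426102
Multiply by A:
X50 = 12.4 * 3.012426102
= 37.3541 cm

37.3541 cm


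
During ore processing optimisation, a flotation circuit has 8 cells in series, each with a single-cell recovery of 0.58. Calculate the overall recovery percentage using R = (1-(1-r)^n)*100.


99.9032%

Complement of single-cell recovery:
1 - r = 1 - 0.58 = 0.42
Raise to power n:
(1 - r)^8 = 0.42^8 = 0.0009682651996
Overall recovery:
R = (1 - 0.0009682651996) * 100
= 99.9032%


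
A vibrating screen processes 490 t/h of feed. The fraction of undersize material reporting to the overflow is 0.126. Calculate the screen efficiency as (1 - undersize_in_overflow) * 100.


87.4%

Screen efficiency = (1 - fraction of undersize in overflow) * 100
= (1 - 0.126) * 100
= 0.874 * 100
= 87.4%


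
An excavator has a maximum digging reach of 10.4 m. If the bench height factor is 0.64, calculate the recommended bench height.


6.656 m

Bench height = reach * factor
= 10.4 * 0.64
= 6.656 m


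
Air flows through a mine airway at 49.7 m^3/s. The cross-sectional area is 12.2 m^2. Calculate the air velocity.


4.0738 m/s

Velocity = flow rate / cross-sectional area
= 49.7 / 12.2
= 4.0738 m/s


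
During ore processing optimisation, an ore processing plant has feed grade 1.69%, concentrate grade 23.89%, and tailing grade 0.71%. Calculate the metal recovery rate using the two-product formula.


Using the two-product formula:
R = 100 * c * (f - t) / (f * (c - t))
Numerator = 100 * 23.89 * (1.69 - 0.71)
= 100 * 23.89 * 0.98
= 2341.22
Denominator = 1.69 * (23.89 - 0.71)
= 1.69 * 23.18
= 39.1742
R = 2341.22 / 39.1742
= 59.7643%

59.7643%


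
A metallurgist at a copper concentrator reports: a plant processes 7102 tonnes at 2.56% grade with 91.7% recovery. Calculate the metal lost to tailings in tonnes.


15.0903 tonnes

Total metal in feed:
= 7102 * 2.56 / 100 = 181.8112 tonnes
Metal recovered:
= 181.8112 * 91.7 / 100 = 166.7208704 tonnes
Metal lost to tailings:
= 181.8112 - 166.7208704
= 15.0903 tonnes


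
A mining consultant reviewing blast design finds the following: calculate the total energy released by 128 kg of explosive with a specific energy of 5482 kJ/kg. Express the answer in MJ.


701.696 MJ

Energy = mass * specific_energy / 1000
= 128 * 5482 / 1000
= 701696 / 1000
= 701.696 MJ


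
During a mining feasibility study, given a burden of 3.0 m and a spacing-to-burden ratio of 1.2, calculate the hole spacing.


Spacing = burden * ratio
= 3.0 * 1.2
= 3.6 m

3.6 m


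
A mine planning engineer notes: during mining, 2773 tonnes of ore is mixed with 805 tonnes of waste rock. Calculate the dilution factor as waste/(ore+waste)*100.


22.4986%

Total material = ore + waste
= 2773 + 805 = 3578 tonnes
Dilution = waste / total * 100
= 805 / 3578 * 100
= 0.2249860257 * 100
= 22.4986%


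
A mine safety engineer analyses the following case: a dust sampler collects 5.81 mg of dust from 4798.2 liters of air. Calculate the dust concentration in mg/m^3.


1.2109 mg/m^3

Convert liters to m^3: 1 m^3 = 1000 L
Concentration = mass / volume * 1000
= 5.81 / 4798.2 * 1000
= 0.001210870743 * 1000
= 1.2109 mg/m^3


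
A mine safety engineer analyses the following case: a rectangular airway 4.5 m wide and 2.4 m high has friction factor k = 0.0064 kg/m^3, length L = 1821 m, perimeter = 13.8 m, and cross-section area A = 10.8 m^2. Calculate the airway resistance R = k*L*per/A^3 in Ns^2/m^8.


Compute the numerator:
k * L * per = 0.0064 * 1821 * 13.8
= 160.83072
Compute the denominator:
A^3 = 10.8^3 = 1259.712
Resistance:
R = 160.83072 / 1259.712
= 0.1277 Ns^2/m^8

0.1277 Ns^2/m^8


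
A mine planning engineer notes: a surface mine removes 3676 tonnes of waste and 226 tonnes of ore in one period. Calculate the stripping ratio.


16.2655

Stripping ratio = waste tonnage / ore tonnage
= 3676 / 226
= 16.2655


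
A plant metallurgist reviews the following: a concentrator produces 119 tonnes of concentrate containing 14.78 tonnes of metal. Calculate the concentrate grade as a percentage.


Grade = (metal in concentrate / concentrate mass) * 100
= (14.78 / 119) * 100
= 0.1242016807 * 100
= 12.4202%

12.4202%


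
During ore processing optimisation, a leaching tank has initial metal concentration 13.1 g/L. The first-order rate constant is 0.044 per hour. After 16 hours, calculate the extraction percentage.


Compute the exponent:
-k * t = -0.044 * 16 = -0.704
Remaining concentration:
C = 13.1 * exp(-0.704)
= 13.1 * 0.49460293
= 6.479298383 g/L
Extracted = 13.1 - 6.479298383 = 6.620701617 g/L
Extraction % = 6.620701617 / 13.1 * 100
= 50.5397%

50.5397%


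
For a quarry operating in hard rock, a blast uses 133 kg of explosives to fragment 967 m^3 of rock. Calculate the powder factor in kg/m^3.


0.1375 kg/m^3

Powder factor = explosive mass / rock volume
= 133 / 967
= 0.1375 kg/m^3


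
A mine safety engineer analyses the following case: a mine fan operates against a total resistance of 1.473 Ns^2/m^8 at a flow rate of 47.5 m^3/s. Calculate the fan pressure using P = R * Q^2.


3323.4563 Pa

Compute Q^2:
Q^2 = 47.5^2 = 2256.25
Compute pressure:
P = R * Q^2 = 1.473 * 2256.25
= 3323.4563 Pa


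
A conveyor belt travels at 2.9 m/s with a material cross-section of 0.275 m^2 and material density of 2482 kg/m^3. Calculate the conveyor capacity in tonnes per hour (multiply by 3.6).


7125.822 t/h

Volumetric flow = speed * area
= 2.9 * 0.275 = 0.7975 m^3/s
Mass flow = volumetric * density
= 0.7975 * 2482 = 1979.395 kg/s
Convert to t/h: multiply by 3.6
Capacity = 1979.395 * 3.6
= 7125.822 t/h


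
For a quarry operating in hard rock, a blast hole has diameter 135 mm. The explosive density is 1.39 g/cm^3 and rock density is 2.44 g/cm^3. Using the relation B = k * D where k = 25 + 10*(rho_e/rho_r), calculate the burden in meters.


4.1441 m

First, compute k:
rho_e / rho_r = 1.39 / 2.44 = 0.5696721311
k = 25 + 10 * 0.5696721311 = 30.69672131
Then, compute burden:
B = k * D / 1000 = 30.69672131 * 135 / 1000
= 4144.057377 / 1000
= 4.1441 m


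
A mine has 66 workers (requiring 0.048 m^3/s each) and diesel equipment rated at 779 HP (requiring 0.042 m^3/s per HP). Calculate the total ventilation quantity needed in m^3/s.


35.886 m^3/s

Airflow for workers:
Q_people = 66 * 0.048 = 3.168 m^3/s
Airflow for diesel equipment:
Q_diesel = 779 * 0.042 = 32.718 m^3/s
Total ventilation:
Q_total = 3.168 + 32.718
= 35.886 m^3/s


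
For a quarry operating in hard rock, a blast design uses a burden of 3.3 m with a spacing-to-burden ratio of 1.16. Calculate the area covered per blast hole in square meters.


12.6324 m^2

First, find the spacing:
Spacing = burden * ratio = 3.3 * 1.16
= 3.828 m
Then, calculate the area:
Area = burden * spacing = 3.3 * 3.828
= 12.6324 m^2


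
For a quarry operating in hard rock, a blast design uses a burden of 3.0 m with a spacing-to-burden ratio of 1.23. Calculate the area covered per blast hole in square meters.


First, find the spacing:
Spacing = burden * ratio = 3.0 * 1.23
= 3.69 m
Then, calculate the area:
Area = burden * spacing = 3.0 * 3.69
= 11.07 m^2

11.07 m^2


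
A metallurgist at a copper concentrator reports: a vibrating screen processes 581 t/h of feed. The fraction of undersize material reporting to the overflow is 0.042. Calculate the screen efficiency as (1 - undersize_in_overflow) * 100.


Screen efficiency = (1 - fraction of undersize in overflow) * 100
= (1 - 0.042) * 100
= 0.958 * 100
= 95.8%

95.8%


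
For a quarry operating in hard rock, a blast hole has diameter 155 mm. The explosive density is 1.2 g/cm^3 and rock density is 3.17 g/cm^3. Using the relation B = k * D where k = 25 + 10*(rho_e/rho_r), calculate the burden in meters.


First, compute k:
rho_e / rho_r = 1.2 / 3.17 = 0.3785488959
k = 25 + 10 * 0.3785488959 = 28.78548896
Then, compute burden:
B = k * D / 1000 = 28.78548896 * 155 / 1000
= 4461.750789 / 1000
= 4.4618 m

4.4618 m


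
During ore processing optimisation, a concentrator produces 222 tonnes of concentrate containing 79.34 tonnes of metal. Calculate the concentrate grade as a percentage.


Grade = (metal in concentrate / concentrate mass) * 100
= (79.34 / 222) * 100
= 0.3573873874 * 100
= 35.7387%

35.7387%


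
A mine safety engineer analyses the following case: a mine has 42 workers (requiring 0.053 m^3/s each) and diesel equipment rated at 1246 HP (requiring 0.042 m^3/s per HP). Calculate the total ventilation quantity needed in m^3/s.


Airflow for workers:
Q_people = 42 * 0.053 = 2.226 m^3/s
Airflow for diesel equipment:
Q_diesel = 1246 * 0.042 = 52.332 m^3/s
Total ventilation:
Q_total = 2.226 + 52.332
= 54.558 m^3/s

54.558 m^3/s


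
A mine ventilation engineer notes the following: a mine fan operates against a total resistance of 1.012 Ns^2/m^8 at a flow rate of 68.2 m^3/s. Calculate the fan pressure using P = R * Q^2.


4707.0549 Pa

Compute Q^2:
Q^2 = 68.2^2 = 4651.24
Compute pressure:
P = R * Q^2 = 1.012 * 4651.24
= 4707.0549 Pa


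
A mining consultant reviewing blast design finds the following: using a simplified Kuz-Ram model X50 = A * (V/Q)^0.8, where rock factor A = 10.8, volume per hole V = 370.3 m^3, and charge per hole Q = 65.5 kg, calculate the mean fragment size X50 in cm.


43.1791 cm

Compute V/Q:
V/Q = 370.3 / 65.5 = 5.653435115
Raise to the power 0.8:
(V/Q)^0.8 = 5.653435115^0.8 = 3.998065728
Multiply by A:
X50 = 10.8 * 3.998065728
= 43.1791 cm


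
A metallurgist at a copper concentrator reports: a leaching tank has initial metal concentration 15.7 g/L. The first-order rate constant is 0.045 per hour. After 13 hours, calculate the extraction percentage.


Compute the exponent:
-k * t = -0.045 * 13 = -0.585
Remaining concentration:
C = 15.7 * exp(-0.585)
= 15.7 * 0.5571058618
= 8.74656203 g/L
Extracted = 15.7 - 8.74656203 = 6.95343797 g/L
Extraction % = 6.95343797 / 15.7 * 100
= 44.2894%

44.2894%


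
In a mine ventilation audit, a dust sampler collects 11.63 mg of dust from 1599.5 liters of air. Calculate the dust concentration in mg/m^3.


Convert liters to m^3: 1 m^3 = 1000 L
Concentration = mass / volume * 1000
= 11.63 / 1599.5 * 1000
= 0.007271022194 * 1000
= 7.271 mg/m^3

7.271 mg/m^3


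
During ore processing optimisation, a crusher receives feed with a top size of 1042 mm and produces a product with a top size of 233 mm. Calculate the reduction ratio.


4.4721

Reduction ratio = feed size / product size
= 1042 / 233
= 4.4721


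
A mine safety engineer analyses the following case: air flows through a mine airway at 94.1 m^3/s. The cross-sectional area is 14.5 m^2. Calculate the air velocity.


6.4897 m/s

Velocity = flow rate / cross-sectional area
= 94.1 / 14.5
= 6.4897 m/s


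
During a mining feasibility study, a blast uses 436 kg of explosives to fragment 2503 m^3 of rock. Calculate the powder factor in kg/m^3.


0.1742 kg/m^3

Powder factor = explosive mass / rock volume
= 436 / 2503
= 0.1742 kg/m^3


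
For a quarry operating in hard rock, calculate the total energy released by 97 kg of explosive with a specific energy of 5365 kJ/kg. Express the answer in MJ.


520.405 MJ

Energy = mass * specific_energy / 1000
= 97 * 5365 / 1000
= 520405 / 1000
= 520.405 MJ


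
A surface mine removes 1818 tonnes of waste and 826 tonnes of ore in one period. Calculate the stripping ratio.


Stripping ratio = waste tonnage / ore tonnage
= 1818 / 826
= 2.201

2.201


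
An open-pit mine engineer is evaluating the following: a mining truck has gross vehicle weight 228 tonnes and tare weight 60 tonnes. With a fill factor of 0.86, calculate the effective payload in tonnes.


144.48 tonnes

Maximum payload = gross - tare
= 228 - 60 = 168 tonnes
Effective payload = max payload * fill factor
= 168 * 0.86
= 144.48 tonnes


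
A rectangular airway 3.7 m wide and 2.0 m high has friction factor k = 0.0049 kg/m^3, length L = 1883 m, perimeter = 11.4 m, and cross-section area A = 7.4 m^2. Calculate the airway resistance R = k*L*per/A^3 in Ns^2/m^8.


0.2596 Ns^2/m^8

Compute the numerator:
k * L * per = 0.0049 * 1883 * 11.4
= 105.18438
Compute the denominator:
A^3 = 7.4^3 = 405.224
Resistance:
R = 105.18438 / 405.224
= 0.2596 Ns^2/m^8


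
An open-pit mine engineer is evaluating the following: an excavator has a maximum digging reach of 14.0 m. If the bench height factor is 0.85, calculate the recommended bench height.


11.9 m

Bench height = reach * factor
= 14.0 * 0.85
= 11.9 m


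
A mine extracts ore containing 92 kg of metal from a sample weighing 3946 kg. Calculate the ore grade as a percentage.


Ore grade = (metal mass / ore mass) * 100
= (92 / 3946) * 100
= 0.02331474911 * 100
= 2.3315%

2.3315%


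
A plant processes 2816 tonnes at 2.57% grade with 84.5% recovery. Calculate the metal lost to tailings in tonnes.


11.2175 tonnes

Total metal in feed:
= 2816 * 2.57 / 100 = 72.3712 tonnes
Metal recovered:
= 72.3712 * 84.5 / 100 = 61.153664 tonnes
Metal lost to tailings:
= 72.3712 - 61.153664
= 11.2175 tonnes


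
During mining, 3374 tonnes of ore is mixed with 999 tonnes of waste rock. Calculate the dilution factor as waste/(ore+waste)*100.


22.8447%

Total material = ore + waste
= 3374 + 999 = 4373 tonnes
Dilution = waste / total * 100
= 999 / 4373 * 100
= 0.2284472902 * 100
= 22.8447%


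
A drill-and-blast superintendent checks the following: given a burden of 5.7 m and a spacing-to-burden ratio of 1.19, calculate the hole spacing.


Spacing = burden * ratio
= 5.7 * 1.19
= 6.783 m

6.783 m


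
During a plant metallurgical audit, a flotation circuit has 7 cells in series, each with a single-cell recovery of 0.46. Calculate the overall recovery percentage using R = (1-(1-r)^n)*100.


98.6611%

Complement of single-cell recovery:
1 - r = 1 - 0.46 = 0.54
Raise to power n:
(1 - r)^7 = 0.54^7 = 0.0133892521
Overall recovery:
R = (1 - 0.0133892521) * 100
= 98.6611%


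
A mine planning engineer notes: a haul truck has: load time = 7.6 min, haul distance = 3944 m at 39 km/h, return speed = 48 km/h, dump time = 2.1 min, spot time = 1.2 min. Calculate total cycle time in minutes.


21.8977 min

Convert haul speed to m/min: 39 * 1000/60 = 650 m/min
Haul time = 3944 / 650 = 6.067692308 min
Convert return speed to m/min: 48 * 1000/60 = 800 m/min
Return time = 3944 / 800 = 4.93 min
Total cycle time:
= 7.6 + 6.067692308 + 2.1 + 4.93 + 1.2
= 21.8977 min


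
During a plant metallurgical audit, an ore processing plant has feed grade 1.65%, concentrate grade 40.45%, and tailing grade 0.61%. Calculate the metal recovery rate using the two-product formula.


Using the two-product formula:
R = 100 * c * (f - t) / (f * (c - t))
Numerator = 100 * 40.45 * (1.65 - 0.61)
= 100 * 40.45 * 1.04
= 4206.8
Denominator = 1.65 * (40.45 - 0.61)
= 1.65 * 39.84
= 65.736
R = 4206.8 / 65.736
= 63.9954%

63.9954%


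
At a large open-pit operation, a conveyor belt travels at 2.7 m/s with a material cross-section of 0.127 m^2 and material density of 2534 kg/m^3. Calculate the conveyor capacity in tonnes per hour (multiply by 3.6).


3128.071 t/h

Volumetric flow = speed * area
= 2.7 * 0.127 = 0.3429 m^3/s
Mass flow = volumetric * density
= 0.3429 * 2534 = 868.9086 kg/s
Convert to t/h: multiply by 3.6
Capacity = 868.9086 * 3.6
= 3128.071 t/h


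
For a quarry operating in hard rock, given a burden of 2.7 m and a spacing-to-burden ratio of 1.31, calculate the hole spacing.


Spacing = burden * ratio
= 2.7 * 1.31
= 3.537 m

3.537 m


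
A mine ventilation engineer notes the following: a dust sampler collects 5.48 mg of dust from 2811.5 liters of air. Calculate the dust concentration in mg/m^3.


1.9491 mg/m^3

Convert liters to m^3: 1 m^3 = 1000 L
Concentration = mass / volume * 1000
= 5.48 / 2811.5 * 1000
= 0.001949137471 * 1000
= 1.9491 mg/m^3


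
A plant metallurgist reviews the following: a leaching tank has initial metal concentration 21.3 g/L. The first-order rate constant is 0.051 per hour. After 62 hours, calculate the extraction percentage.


Compute the exponent:
-k * t = -0.051 * 62 = -3.162
Remaining concentration:
C = 21.3 * exp(-3.162)
= 21.3 * 0.04234097439
= 0.9018627546 g/L
Extracted = 21.3 - 0.9018627546 = 20.39813725 g/L
Extraction % = 20.39813725 / 21.3 * 100
= 95.7659%

95.7659%


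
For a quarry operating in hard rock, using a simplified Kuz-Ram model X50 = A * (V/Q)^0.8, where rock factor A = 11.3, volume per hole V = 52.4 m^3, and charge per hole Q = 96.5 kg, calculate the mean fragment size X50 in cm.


Compute V/Q:
V/Q = 52.4 / 96.5 = 0.5430051813
Raise to the power 0.8:
(V/Q)^0.8 = 0.5430051813^0.8 = 0.6135404195
Multiply by A:
X50 = 11.3 * 0.6135404195
= 6.933 cm

6.933 cm


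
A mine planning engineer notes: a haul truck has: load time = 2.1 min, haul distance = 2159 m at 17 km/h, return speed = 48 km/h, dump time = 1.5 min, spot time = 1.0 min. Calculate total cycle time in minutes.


Convert haul speed to m/min: 17 * 1000/60 = 283.3333333 m/min
Haul time = 2159 / 283.3333333 = 7.62 min
Convert return speed to m/min: 48 * 1000/60 = 800 m/min
Return time = 2159 / 800 = 2.69875 min
Total cycle time:
= 2.1 + 7.62 + 1.5 + 2.69875 + 1.0
= 14.9188 min

14.9188 min


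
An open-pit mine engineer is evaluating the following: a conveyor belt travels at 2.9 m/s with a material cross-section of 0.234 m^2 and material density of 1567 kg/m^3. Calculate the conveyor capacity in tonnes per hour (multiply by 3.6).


Volumetric flow = speed * area
= 2.9 * 0.234 = 0.6786 m^3/s
Mass flow = volumetric * density
= 0.6786 * 1567 = 1063.3662 kg/s
Convert to t/h: multiply by 3.6
Capacity = 1063.3662 * 3.6
= 3828.1183 t/h

3828.1183 t/h


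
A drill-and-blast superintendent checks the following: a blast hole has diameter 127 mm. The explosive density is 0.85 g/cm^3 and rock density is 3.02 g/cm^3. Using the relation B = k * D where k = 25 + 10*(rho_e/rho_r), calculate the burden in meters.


3.5325 m

First, compute k:
rho_e / rho_r = 0.85 / 3.02 = 0.2814569536
k = 25 + 10 * 0.2814569536 = 27.81456954
Then, compute burden:
B = k * D / 1000 = 27.81456954 * 127 / 1000
= 3532.450331 / 1000
= 3.5325 m


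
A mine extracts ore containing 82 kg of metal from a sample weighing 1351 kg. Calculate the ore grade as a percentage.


Ore grade = (metal mass / ore mass) * 100
= (82 / 1351) * 100
= 0.0606957809 * 100
= 6.0696%

6.0696%


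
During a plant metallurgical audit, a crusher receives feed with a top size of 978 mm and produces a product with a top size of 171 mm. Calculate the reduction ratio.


5.7193

Reduction ratio = feed size / product size
= 978 / 171
= 5.7193


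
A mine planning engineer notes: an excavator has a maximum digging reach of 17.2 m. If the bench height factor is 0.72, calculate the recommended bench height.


12.384 m

Bench height = reach * factor
= 17.2 * 0.72
= 12.384 m


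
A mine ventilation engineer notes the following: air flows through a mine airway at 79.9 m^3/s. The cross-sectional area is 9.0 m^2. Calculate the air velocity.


Velocity = flow rate / cross-sectional area
= 79.9 / 9.0
= 8.8778 m/s

8.8778 m/s


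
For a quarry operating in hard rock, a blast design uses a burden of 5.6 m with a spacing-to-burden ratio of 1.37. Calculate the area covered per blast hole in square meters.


42.9632 m^2

First, find the spacing:
Spacing = burden * ratio = 5.6 * 1.37
= 7.672 m
Then, calculate the area:
Area = burden * spacing = 5.6 * 7.672
= 42.9632 m^2
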